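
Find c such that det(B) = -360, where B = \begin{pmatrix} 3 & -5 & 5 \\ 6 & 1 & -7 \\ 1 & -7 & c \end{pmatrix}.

-1

Expanding along the row containing c, det(B) is linear in c: det(B) = (33)·c + (-327).
Set (33)·c + (-327) = -360  ⇒  (33)·c = -33  ⇒  c = -1.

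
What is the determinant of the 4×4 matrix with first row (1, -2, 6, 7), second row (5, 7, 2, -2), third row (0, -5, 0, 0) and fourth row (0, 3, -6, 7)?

The determinant is -2090.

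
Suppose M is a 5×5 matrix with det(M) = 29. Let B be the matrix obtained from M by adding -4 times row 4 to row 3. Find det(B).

29

Adding a multiple of one row to another leaves the determinant unchanged.
det(B) = (1)·(29) = 29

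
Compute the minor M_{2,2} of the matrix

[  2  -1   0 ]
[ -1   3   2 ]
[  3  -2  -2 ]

-4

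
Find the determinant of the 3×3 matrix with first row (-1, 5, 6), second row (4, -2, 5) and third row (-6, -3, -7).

Expand along row 1:
  + (-1) · |-2 5; -3 -7| = (-1)·(14 − (-15)) = -29
  − 5 · |4 5; -6 -7| = −5·(-28 − (-30)) = -10
  + 6 · |4 -2; -6 -3| = 6·(-12 − 12) = -144
Sum: (-29) + (-10) + (-144) = -183

The determinant is -183.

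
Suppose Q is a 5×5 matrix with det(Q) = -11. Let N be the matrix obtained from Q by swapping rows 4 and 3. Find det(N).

The determinant is 11.

Swapping two rows multiplies the determinant by −1.
det(N) = (-1)·(-11) = 11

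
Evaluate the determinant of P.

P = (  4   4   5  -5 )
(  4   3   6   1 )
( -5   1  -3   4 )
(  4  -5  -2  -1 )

-310

Expand along row 1:
  + (4) · M_11   where M_11 = det([3 6 1; 1 -3 4; -5 -2 -1]) = -98
  − (4) · M_12   where M_12 = det([4 6 1; -5 -3 4; 4 -2 -1]) = 132
  + (5) · M_13   where M_13 = det([4 3 1; -5 1 4; 4 -5 -1]) = 130
  − (-5) · M_14   where M_14 = det([4 3 6; -5 1 -3; 4 -5 -2]) = -8
det = (+1)·(4)·(-98) + (-1)·(4)·(132) + (+1)·(5)·(130) + (-1)·(-5)·(-8) = -310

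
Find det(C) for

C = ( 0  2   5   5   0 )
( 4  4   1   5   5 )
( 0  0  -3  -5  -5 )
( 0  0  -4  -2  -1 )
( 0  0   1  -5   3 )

|C| = 1056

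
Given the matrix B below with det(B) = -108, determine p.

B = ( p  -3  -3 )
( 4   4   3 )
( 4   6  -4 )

p = 0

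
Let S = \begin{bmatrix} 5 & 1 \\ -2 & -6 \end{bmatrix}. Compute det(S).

The determinant is -28.

det(S) = 5·(-6) − 1·(-2) = -30 − (-2) = -28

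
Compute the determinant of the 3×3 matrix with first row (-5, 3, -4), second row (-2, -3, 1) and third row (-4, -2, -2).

Expand along column 1:
  + (-5) · |-3 1; -2 -2| = (-5)·(6 − (-2)) = -40
  − (-2) · |3 -4; -2 -2| = −(-2)·(-6 − 8) = -28
  + (-4) · |3 -4; -3 1| = (-4)·(3 − 12) = 36
Sum: (-40) + (-28) + (36) = -32

-32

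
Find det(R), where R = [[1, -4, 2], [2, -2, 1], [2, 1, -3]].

Expand along column 1:
  + 1 · |-2 1; 1 -3| = 1·(6 − 1) = 5
  − 2 · |-4 2; 1 -3| = −2·(12 − 2) = -20
  + 2 · |-4 2; -2 1| = 2·(-4 − (-4)) = 0
Sum: (5) + (-20) + (0) = -15

-15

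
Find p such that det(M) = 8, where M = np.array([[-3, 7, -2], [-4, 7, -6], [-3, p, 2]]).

Expanding along the row containing p, det(M) is linear in p: det(M) = (-10)·p + (98).
Set (-10)·p + (98) = 8  ⇒  (-10)·p = -90  ⇒  p = 9.

p = 9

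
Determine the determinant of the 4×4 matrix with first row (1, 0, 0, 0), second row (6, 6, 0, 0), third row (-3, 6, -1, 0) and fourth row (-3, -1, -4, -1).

6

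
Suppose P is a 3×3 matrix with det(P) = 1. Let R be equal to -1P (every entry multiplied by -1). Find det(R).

For a 3×3 matrix, det(-1P) = (-1)^3·det(P) = -1·det(P).
det(R) = (-1)·(1) = -1

-1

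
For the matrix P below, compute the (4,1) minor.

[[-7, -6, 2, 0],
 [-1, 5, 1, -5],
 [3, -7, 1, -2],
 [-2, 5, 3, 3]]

72

Delete row 4 and column 1; the remaining 3×3 submatrix is [-6 2 0; 5 1 -5; -7 1 -2].
Its determinant is 72.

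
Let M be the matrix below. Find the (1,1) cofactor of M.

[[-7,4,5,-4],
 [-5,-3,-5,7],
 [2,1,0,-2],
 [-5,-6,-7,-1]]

Delete row 1 and column 1; the remaining 3×3 submatrix is [-3 -5 7; 1 0 -2; -6 -7 -1].
Its determinant is -72.
The cofactor carries sign (−1)^(1+1) = +1, so C_{1,1} = +(-72) = -72.

-72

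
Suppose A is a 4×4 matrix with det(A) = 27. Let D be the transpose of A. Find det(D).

det(Aᵀ) = det(A).
det(D) = (1)·(27) = 27

|D| = 27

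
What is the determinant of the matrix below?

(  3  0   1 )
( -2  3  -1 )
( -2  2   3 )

The determinant is 35.

Expand along row 1:
  + 3 · |3 -1; 2 3| = 3·(9 − (-2)) = 33
  + 1 · |-2 3; -2 2| = 1·(-4 − (-6)) = 2
Sum: (33) + (2) = 35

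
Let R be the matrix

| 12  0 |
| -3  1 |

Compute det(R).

|R| = 12

det(R) = 12·1 − 0·(-3) = 12 − 0 = 12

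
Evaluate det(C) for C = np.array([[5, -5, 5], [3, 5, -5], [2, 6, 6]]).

Expand along column 1:
  + 5 · |5 -5; 6 6| = 5·(30 − (-30)) = 300
  − 3 · |-5 5; 6 6| = −3·(-30 − 30) = 180
  + 2 · |-5 5; 5 -5| = 2·(25 − 25) = 0
Sum: (300) + (180) + (0) = 480

The determinant is 480.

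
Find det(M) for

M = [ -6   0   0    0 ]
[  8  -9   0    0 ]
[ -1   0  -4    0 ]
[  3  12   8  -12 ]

M is lower triangular, so det(M) is the product of the diagonal entries:
det = (-6) · (-9) · (-4) · (-12) = 2592

det(M) = 2592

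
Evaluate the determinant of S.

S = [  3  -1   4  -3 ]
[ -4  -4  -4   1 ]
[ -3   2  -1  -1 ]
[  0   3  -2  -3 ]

335

Expand along row 4 (it has 1 zero):
  + (3) · M_42   where M_42 = det([3 4 -3; -4 -4 1; -3 -1 -1]) = 11
  − (-2) · M_43   where M_43 = det([3 -1 -3; -4 -4 1; -3 2 -1]) = 73
  + (-3) · M_44   where M_44 = det([3 -1 4; -4 -4 -4; -3 2 -1]) = -52
det = (+1)·(3)·(11) + (-1)·(-2)·(73) + (+1)·(-3)·(-52) = 335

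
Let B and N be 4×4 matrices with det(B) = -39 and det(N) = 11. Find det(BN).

The determinant is -429.

det(BN) = det(B)·det(N) = (-39)·(11) = -429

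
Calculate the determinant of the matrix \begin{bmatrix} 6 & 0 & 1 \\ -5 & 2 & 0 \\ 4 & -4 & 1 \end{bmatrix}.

The determinant is 24.

Expand along column 2:
  + 2 · |6 1; 4 1| = 2·(6 − 4) = 4
  − (-4) · |6 1; -5 0| = −(-4)·(0 − (-5)) = 20
Sum: (4) + (20) = 24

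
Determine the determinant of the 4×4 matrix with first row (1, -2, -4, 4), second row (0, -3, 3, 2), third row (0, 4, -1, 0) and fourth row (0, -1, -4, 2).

Expand along column 1 (it has 3 zeros):
  + (1) · M_11   where M_11 = det([-3 3 2; 4 -1 0; -1 -4 2]) = -52
det = (+1)·(1)·(-52) = -52

-52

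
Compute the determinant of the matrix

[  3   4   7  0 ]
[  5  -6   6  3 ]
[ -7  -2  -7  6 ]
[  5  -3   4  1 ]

-686

Expand along row 1 (it has 1 zero):
  + (3) · M_11   where M_11 = det([-6 6 3; -2 -7 6; -3 4 1]) = 3
  − (4) · M_12   where M_12 = det([5 6 3; -7 -7 6; 5 4 1]) = 88
  + (7) · M_13   where M_13 = det([5 -6 3; -7 -2 6; 5 -3 1]) = -49
det = (+1)·(3)·(3) + (-1)·(4)·(88) + (+1)·(7)·(-49) = -686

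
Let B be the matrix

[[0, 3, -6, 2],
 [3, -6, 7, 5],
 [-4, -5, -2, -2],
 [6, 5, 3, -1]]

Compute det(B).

-992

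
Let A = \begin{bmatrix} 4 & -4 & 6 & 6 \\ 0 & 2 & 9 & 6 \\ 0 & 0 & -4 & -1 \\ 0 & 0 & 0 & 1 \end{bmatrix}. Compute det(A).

A is upper triangular, so det(A) is the product of the diagonal entries:
det = (4) · (2) · (-4) · (1) = -32

The determinant is -32.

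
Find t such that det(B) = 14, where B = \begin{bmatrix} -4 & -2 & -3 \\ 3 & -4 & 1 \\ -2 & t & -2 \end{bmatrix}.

-6

Expanding along the column containing t, det(B) is linear in t: det(B) = (-5)·t + (-16).
Set (-5)·t + (-16) = 14  ⇒  (-5)·t = 30  ⇒  t = -6.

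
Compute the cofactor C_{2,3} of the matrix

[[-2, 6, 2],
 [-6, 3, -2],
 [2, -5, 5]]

Delete row 2 and column 3; the remaining 2×2 submatrix is [-2 6; 2 -5].
Its determinant is (-2)·(-5) − 6·2 = -2.
The cofactor carries sign (−1)^(2+3) = −1, so C_{2,3} = −(-2) = 2.

2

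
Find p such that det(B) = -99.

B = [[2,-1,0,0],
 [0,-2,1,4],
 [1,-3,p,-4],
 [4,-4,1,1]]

Expanding along the row containing p, det(B) is linear in p: det(B) = (12)·p + (-15).
Set (12)·p + (-15) = -99  ⇒  (12)·p = -84  ⇒  p = -7.

-7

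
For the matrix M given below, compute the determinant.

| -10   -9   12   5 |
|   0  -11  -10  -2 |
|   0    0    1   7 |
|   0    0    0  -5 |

M is upper triangular, so det(M) is the product of the diagonal entries:
det = (-10) · (-11) · (1) · (-5) = -550

-550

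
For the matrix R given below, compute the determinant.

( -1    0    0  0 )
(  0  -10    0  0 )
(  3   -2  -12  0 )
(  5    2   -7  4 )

R is lower triangular, so det(R) is the product of the diagonal entries:
det = (-1) · (-10) · (-12) · (4) = -480

-480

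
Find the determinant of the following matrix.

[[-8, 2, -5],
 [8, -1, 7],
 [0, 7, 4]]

80

Expand along column 1:
  + (-8) · |-1 7; 7 4| = (-8)·(-4 − 49) = 424
  − 8 · |2 -5; 7 4| = −8·(8 − (-35)) = -344
Sum: (424) + (-344) = 80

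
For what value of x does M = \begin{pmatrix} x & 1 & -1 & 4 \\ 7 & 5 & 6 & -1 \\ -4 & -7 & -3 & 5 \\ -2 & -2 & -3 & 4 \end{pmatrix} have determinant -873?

Expanding along the column containing x, det(M) is linear in x: det(M) = (108)·x + (-117).
Set (108)·x + (-117) = -873  ⇒  (108)·x = -756  ⇒  x = -7.

-7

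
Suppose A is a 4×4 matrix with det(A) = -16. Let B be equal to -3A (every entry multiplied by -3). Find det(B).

|B| = -1296

For a 4×4 matrix, det(-3A) = (-3)^4·det(A) = 81·det(A).
det(B) = (81)·(-16) = -1296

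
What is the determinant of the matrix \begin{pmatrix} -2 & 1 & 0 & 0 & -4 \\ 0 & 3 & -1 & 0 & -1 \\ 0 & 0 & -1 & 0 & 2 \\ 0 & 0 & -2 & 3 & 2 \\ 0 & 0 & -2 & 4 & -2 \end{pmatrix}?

-60

The matrix is block upper-triangular with a 2×2 block and a 3×3 block on the diagonal, so its determinant equals the product of the determinants of the diagonal blocks.
det of the 2×2 block = -6
det of the 3×3 block = 10
det = (-6)·(10) = -60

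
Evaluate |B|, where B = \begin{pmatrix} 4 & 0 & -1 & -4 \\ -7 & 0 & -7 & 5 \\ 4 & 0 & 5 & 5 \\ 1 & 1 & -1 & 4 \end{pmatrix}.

|B| = -267

Expand along column 2 (it has 3 zeros):
  + (1) · M_42   where M_42 = det([4 -1 -4; -7 -7 5; 4 5 5]) = -267
det = (+1)·(1)·(-267) = -267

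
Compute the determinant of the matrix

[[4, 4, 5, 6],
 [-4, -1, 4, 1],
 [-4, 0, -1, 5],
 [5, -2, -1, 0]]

The determinant is -1123.

Expand along row 3 (it has 1 zero):
  + (-4) · M_31   where M_31 = det([4 5 6; -1 4 1; -2 -1 0]) = 48
  + (-1) · M_33   where M_33 = det([4 4 6; -4 -1 1; 5 -2 0]) = 106
  − (5) · M_34   where M_34 = det([4 4 5; -4 -1 4; 5 -2 -1]) = 165
det = (+1)·(-4)·(48) + (+1)·(-1)·(106) + (-1)·(5)·(165) = -1123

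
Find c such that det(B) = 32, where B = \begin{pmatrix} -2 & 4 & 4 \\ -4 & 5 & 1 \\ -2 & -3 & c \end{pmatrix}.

Expanding along the column containing c, det(B) is linear in c: det(B) = (6)·c + (74).
Set (6)·c + (74) = 32  ⇒  (6)·c = -42  ⇒  c = -7.

c = -7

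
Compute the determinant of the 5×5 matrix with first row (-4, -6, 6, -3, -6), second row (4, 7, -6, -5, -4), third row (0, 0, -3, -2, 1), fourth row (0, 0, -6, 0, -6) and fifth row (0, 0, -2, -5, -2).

The matrix is block upper-triangular with a 2×2 block and a 3×3 block on the diagonal, so its determinant equals the product of the determinants of the diagonal blocks.
det of the 2×2 block = -4
det of the 3×3 block = 120
det = (-4)·(120) = -480

The determinant is -480.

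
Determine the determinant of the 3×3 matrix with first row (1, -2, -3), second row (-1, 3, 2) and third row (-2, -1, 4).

Expand along column 1:
  + 1 · |3 2; -1 4| = 1·(12 − (-2)) = 14
  − (-1) · |-2 -3; -1 4| = −(-1)·(-8 − 3) = -11
  + (-2) · |-2 -3; 3 2| = (-2)·(-4 − (-9)) = -10
Sum: (14) + (-11) + (-10) = -7

The determinant is -7.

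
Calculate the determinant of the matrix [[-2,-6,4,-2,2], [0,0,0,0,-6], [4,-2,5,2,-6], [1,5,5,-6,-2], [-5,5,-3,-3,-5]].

5544

Expand along row 2 (it has 4 zeros):
  − (-6) · M_25   where M_25 = det([-2 -6 4 -2; 4 -2 5 2; 1 5 5 -6; -5 5 -3 -3]) = 924
det = (-1)·(-6)·(924) = 5544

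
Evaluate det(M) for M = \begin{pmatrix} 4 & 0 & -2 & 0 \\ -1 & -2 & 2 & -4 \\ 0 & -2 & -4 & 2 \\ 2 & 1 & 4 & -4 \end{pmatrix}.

Expand along row 1 (it has 2 zeros):
  + (4) · M_11   where M_11 = det([-2 2 -4; -2 -4 2; 1 4 -4]) = -12
  + (-2) · M_13   where M_13 = det([-1 -2 -4; 0 -2 2; 2 1 -4]) = -30
det = (+1)·(4)·(-12) + (+1)·(-2)·(-30) = 12

The determinant is 12.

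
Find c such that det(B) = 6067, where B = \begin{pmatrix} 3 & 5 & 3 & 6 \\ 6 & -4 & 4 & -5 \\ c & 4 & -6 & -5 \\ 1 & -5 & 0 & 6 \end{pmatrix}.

Expanding along the column containing c, det(B) is linear in c: det(B) = (387)·c + (3358).
Set (387)·c + (3358) = 6067  ⇒  (387)·c = 2709  ⇒  c = 7.

c = 7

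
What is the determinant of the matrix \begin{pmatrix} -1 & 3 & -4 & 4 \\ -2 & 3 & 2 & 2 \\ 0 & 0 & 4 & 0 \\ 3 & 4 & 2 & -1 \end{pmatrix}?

Expand along row 3 (it has 3 zeros):
  + (4) · M_33   where M_33 = det([-1 3 4; -2 3 2; 3 4 -1]) = -45
det = (+1)·(4)·(-45) = -180

The determinant is -180.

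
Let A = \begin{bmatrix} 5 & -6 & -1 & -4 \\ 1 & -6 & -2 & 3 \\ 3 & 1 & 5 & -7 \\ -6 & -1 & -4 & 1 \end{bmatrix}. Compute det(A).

Expand along row 1:
  + (5) · M_11   where M_11 = det([-6 -2 3; 1 5 -7; -1 -4 1]) = 129
  − (-6) · M_12   where M_12 = det([1 -2 3; 3 5 -7; -6 -4 1]) = -47
  + (-1) · M_13   where M_13 = det([1 -6 3; 3 1 -7; -6 -1 1]) = -231
  − (-4) · M_14   where M_14 = det([1 -6 -2; 3 1 5; -6 -1 -4]) = 103
det = (+1)·(5)·(129) + (-1)·(-6)·(-47) + (+1)·(-1)·(-231) + (-1)·(-4)·(103) = 1006

|A| = 1006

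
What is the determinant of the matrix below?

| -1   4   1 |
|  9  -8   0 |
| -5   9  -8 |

Expand along row 2:
  − 9 · |4 1; 9 -8| = −9·(-32 − 9) = 369
  + (-8) · |-1 1; -5 -8| = (-8)·(8 − (-5)) = -104
Sum: (369) + (-104) = 265

265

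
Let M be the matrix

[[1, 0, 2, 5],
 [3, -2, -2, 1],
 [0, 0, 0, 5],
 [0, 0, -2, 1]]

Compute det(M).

-20

M is block upper-triangular with a 2×2 block and a 2×2 block on the diagonal, so its determinant equals the product of the determinants of the diagonal blocks.
det of the 2×2 block = -2
det of the 2×2 block = 10
det = (-2)·(10) = -20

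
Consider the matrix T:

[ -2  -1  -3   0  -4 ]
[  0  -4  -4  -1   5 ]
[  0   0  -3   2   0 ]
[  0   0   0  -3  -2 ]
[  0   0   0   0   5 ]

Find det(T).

T is upper triangular, so det(T) is the product of the diagonal entries:
det = (-2) · (-4) · (-3) · (-3) · (5) = 360

|T| = 360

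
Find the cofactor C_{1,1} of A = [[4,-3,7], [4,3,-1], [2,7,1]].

Delete row 1 and column 1; the remaining 2×2 submatrix is [3 -1; 7 1].
Its determinant is 3·1 − (-1)·7 = 10.
The cofactor carries sign (−1)^(1+1) = +1, so C_{1,1} = +(10) = 10.

The cofactor is 10.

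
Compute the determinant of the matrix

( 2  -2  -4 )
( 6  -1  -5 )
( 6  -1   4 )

Expand along column 1:
  + 2 · |-1 -5; -1 4| = 2·(-4 − 5) = -18
  − 6 · |-2 -4; -1 4| = −6·(-8 − 4) = 72
  + 6 · |-2 -4; -1 -5| = 6·(10 − 4) = 36
Sum: (-18) + (72) + (36) = 90

The determinant is 90.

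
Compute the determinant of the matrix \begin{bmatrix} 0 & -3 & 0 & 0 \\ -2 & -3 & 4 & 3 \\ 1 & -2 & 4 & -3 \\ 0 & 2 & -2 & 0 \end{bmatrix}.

Expand along row 1 (it has 3 zeros):
  − (-3) · M_12   where M_12 = det([-2 4 3; 1 4 -3; 0 -2 0]) = 6
det = (-1)·(-3)·(6) = 18

The determinant is 18.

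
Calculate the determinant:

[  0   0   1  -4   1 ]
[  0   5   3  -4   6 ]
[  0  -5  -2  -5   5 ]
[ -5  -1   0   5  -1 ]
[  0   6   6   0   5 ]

Expand along column 1 (it has 4 zeros):
  − (-5) · M_41   where M_41 = det([0 1 -4 1; 5 3 -4 6; -5 -2 -5 5; 6 6 0 5]) = 605
det = (-1)·(-5)·(605) = 3025

3025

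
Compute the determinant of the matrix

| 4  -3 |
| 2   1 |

10

det = 4·1 − (-3)·2 = 4 − (-6) = 10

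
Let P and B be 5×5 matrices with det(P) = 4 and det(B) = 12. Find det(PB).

The determinant is 48.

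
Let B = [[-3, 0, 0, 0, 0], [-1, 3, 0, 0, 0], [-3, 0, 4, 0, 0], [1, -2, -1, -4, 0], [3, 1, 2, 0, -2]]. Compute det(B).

-288

B is lower triangular, so det(B) is the product of the diagonal entries:
det = (-3) · (3) · (4) · (-4) · (-2) = -288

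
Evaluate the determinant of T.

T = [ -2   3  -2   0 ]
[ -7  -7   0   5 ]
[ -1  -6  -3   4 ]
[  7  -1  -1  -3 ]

det(T) = 323

Expand along row 1 (it has 1 zero):
  + (-2) · M_11   where M_11 = det([-7 0 5; -6 -3 4; -1 -1 -3]) = -76
  − (3) · M_12   where M_12 = det([-7 0 5; -1 -3 4; 7 -1 -3]) = 19
  + (-2) · M_13   where M_13 = det([-7 -7 5; -1 -6 4; 7 -1 -3]) = -114
det = (+1)·(-2)·(-76) + (-1)·(3)·(19) + (+1)·(-2)·(-114) = 323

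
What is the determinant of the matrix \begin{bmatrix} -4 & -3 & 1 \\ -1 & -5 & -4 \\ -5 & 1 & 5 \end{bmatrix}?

Expand along column 1:
  + (-4) · |-5 -4; 1 5| = (-4)·(-25 − (-4)) = 84
  − (-1) · |-3 1; 1 5| = −(-1)·(-15 − 1) = -16
  + (-5) · |-3 1; -5 -4| = (-5)·(12 − (-5)) = -85
Sum: (84) + (-16) + (-85) = -17

The determinant is -17.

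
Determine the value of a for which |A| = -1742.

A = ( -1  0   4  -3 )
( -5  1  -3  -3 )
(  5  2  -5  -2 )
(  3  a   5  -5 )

a = 9

Expanding along the column containing a, det(A) is linear in a: det(A) = (-211)·a + (157).
Set (-211)·a + (157) = -1742  ⇒  (-211)·a = -1899  ⇒  a = 9.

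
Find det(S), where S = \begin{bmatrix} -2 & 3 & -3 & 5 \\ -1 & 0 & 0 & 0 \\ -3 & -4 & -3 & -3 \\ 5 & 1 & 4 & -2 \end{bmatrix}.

22

Expand along row 2 (it has 3 zeros):
  − (-1) · M_21   where M_21 = det([3 -3 5; -4 -3 -3; 1 4 -2]) = 22
det = (-1)·(-1)·(22) = 22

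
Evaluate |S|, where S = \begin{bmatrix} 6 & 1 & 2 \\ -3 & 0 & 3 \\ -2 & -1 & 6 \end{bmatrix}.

|S| = 36

Expand along row 2:
  − (-3) · |1 2; -1 6| = −(-3)·(6 − (-2)) = 24
  − 3 · |6 1; -2 -1| = −3·(-6 − (-2)) = 12
Sum: (24) + (12) = 36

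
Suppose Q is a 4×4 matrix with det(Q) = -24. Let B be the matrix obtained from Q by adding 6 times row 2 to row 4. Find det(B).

The determinant is -24.

Adding a multiple of one row to another leaves the determinant unchanged.
det(B) = (1)·(-24) = -24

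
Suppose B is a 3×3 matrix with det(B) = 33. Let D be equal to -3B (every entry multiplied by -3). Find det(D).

-891

For a 3×3 matrix, det(-3B) = (-3)^3·det(B) = -27·det(B).
det(D) = (-27)·(33) = -891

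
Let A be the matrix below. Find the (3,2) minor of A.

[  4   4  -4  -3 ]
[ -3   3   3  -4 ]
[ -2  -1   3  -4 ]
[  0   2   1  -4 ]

25

Delete row 3 and column 2; the remaining 3×3 submatrix is [4 -4 -3; -3 3 -4; 0 1 -4].
Its determinant is 25.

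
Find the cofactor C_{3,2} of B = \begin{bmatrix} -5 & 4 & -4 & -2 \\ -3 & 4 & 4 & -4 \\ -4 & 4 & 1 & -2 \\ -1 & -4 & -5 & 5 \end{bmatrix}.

Delete row 3 and column 2; the remaining 3×3 submatrix is [-5 -4 -2; -3 4 -4; -1 -5 5].
Its determinant is -114.
The cofactor carries sign (−1)^(3+2) = −1, so C_{3,2} = −(-114) = 114.

114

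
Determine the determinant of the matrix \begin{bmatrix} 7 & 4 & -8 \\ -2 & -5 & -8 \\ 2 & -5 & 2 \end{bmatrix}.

Expand along column 1:
  + 7 · |-5 -8; -5 2| = 7·(-10 − 40) = -350
  − (-2) · |4 -8; -5 2| = −(-2)·(8 − 40) = -64
  + 2 · |4 -8; -5 -8| = 2·(-32 − 40) = -144
Sum: (-350) + (-64) + (-144) = -558

The determinant is -558.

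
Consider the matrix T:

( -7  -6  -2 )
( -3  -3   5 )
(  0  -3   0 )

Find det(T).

The determinant is -123.

Expand along row 3:
  − (-3) · |-7 -2; -3 5| = −(-3)·(-35 − 6) = -123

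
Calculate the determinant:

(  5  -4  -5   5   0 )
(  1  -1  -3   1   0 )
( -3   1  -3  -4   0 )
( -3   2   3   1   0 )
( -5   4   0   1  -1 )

The determinant is 36.

Expand along column 5 (it has 4 zeros):
  + (-1) · M_55   where M_55 = det([5 -4 -5 5; 1 -1 -3 1; -3 1 -3 -4; -3 2 3 1]) = -36
det = (+1)·(-1)·(-36) = 36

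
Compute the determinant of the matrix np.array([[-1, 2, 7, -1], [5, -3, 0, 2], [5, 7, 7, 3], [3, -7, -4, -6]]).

-2024

Expand along row 2 (it has 1 zero):
  − (5) · M_21   where M_21 = det([2 7 -1; 7 7 3; -7 -4 -6]) = 66
  + (-3) · M_22   where M_22 = det([-1 7 -1; 5 7 3; 3 -4 -6]) = 344
  + (2) · M_24   where M_24 = det([-1 2 7; 5 7 7; 3 -7 -4]) = -331
det = (-1)·(5)·(66) + (+1)·(-3)·(344) + (+1)·(2)·(-331) = -2024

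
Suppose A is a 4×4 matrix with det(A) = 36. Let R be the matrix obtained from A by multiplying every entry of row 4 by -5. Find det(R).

Scaling one row by -5 multiplies the determinant by -5.
det(R) = (-5)·(36) = -180

|R| = -180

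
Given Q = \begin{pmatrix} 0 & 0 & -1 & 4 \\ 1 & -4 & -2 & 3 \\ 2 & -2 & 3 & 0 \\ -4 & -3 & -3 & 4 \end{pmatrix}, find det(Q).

|Q| = -250

Expand along row 1 (it has 2 zeros):
  + (-1) · M_13   where M_13 = det([1 -4 3; 2 -2 0; -4 -3 4]) = -18
  − (4) · M_14   where M_14 = det([1 -4 -2; 2 -2 3; -4 -3 -3]) = 67
det = (+1)·(-1)·(-18) + (-1)·(4)·(67) = -250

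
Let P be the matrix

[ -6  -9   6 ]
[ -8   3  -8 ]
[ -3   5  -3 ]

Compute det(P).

|P| = -372

Expand along row 1:
  + (-6) · |3 -8; 5 -3| = (-6)·(-9 − (-40)) = -186
  − (-9) · |-8 -8; -3 -3| = −(-9)·(24 − 24) = 0
  + 6 · |-8 3; -3 5| = 6·(-40 − (-9)) = -186
Sum: (-186) + (0) + (-186) = -372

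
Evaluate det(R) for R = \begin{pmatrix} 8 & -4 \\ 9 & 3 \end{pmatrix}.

det(R) = 8·3 − (-4)·9 = 24 − (-36) = 60

The determinant is 60.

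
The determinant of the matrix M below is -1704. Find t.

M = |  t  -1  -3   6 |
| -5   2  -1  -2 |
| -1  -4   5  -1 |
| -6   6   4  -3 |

t = -6

Expanding along the row containing t, det(M) is linear in t: det(M) = (88)·t + (-1176).
Set (88)·t + (-1176) = -1704  ⇒  (88)·t = -528  ⇒  t = -6.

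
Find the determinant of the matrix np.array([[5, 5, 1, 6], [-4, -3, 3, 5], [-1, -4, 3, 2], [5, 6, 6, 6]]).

Expand along row 1:
  + (5) · M_11   where M_11 = det([-3 3 5; -4 3 2; 6 6 6]) = -120
  − (5) · M_12   where M_12 = det([-4 3 5; -1 3 2; 5 6 6]) = -81
  + (1) · M_13   where M_13 = det([-4 -3 5; -1 -4 2; 5 6 6]) = 166
  − (6) · M_14   where M_14 = det([-4 -3 3; -1 -4 3; 5 6 6]) = 147
det = (+1)·(5)·(-120) + (-1)·(5)·(-81) + (+1)·(1)·(166) + (-1)·(6)·(147) = -911

The determinant is -911.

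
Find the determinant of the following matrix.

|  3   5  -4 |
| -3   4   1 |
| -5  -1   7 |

Expand along column 1:
  + 3 · |4 1; -1 7| = 3·(28 − (-1)) = 87
  − (-3) · |5 -4; -1 7| = −(-3)·(35 − 4) = 93
  + (-5) · |5 -4; 4 1| = (-5)·(5 − (-16)) = -105
Sum: (87) + (93) + (-105) = 75

75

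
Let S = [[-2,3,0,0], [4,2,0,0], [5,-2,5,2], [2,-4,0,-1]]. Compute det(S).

|S| = 80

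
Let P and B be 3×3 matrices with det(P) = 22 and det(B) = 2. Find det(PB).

44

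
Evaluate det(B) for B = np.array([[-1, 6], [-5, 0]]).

|B| = 30

det(B) = (-1)·0 − 6·(-5) = 0 − (-30) = 30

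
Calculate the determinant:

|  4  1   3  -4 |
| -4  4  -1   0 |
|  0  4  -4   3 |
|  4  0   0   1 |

Expand along row 4 (it has 2 zeros):
  − (4) · M_41   where M_41 = det([1 3 -4; 4 -1 0; 4 -4 3]) = 9
  + (1) · M_44   where M_44 = det([4 1 3; -4 4 -1; 0 4 -4]) = -112
det = (-1)·(4)·(9) + (+1)·(1)·(-112) = -148

-148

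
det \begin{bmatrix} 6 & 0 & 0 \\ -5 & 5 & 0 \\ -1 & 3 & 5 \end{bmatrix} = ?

150

The matrix is lower triangular, so the determinant is the product of the diagonal entries:
det = (6) · (5) · (5) = 150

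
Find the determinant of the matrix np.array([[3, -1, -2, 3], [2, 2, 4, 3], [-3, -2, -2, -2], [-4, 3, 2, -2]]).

Expand along row 1:
  + (3) · M_11   where M_11 = det([2 4 3; -2 -2 -2; 3 2 -2]) = -18
  − (-1) · M_12   where M_12 = det([2 4 3; -3 -2 -2; -4 2 -2]) = -18
  + (-2) · M_13   where M_13 = det([2 2 3; -3 -2 -2; -4 3 -2]) = -27
  − (3) · M_14   where M_14 = det([2 2 4; -3 -2 -2; -4 3 2]) = -36
det = (+1)·(3)·(-18) + (-1)·(-1)·(-18) + (+1)·(-2)·(-27) + (-1)·(3)·(-36) = 90

90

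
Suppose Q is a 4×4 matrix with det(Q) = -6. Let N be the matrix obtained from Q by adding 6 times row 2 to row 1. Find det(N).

-6

Adding a multiple of one row to another leaves the determinant unchanged.
det(N) = (1)·(-6) = -6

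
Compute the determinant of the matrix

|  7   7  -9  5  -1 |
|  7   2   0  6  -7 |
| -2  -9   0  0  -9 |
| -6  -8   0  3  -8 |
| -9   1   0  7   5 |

Expand along column 3 (it has 4 zeros):
  + (-9) · M_13   where M_13 = det([7 2 6 -7; -2 -9 0 -9; -6 -8 3 -8; -9 1 7 5]) = -1773
det = (+1)·(-9)·(-1773) = 15957

15957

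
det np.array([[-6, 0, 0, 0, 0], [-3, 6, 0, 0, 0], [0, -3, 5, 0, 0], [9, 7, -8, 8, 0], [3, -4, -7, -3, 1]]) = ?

The matrix is lower triangular, so the determinant is the product of the diagonal entries:
det = (-6) · (6) · (5) · (8) · (1) = -1440

-1440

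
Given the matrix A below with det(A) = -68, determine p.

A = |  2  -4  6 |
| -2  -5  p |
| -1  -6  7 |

Expanding along the row containing p, det(A) is linear in p: det(A) = (16)·p + (-84).
Set (16)·p + (-84) = -68  ⇒  (16)·p = 16  ⇒  p = 1.

1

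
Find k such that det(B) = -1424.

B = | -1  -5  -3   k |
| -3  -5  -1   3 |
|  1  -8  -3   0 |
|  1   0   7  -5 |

9

Expanding along the row containing k, det(B) is linear in k: det(B) = (-210)·k + (466).
Set (-210)·k + (466) = -1424  ⇒  (-210)·k = -1890  ⇒  k = 9.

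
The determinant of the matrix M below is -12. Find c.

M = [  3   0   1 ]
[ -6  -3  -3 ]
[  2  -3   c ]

c = 1

Expanding along the column containing c, det(M) is linear in c: det(M) = (-9)·c + (-3).
Set (-9)·c + (-3) = -12  ⇒  (-9)·c = -9  ⇒  c = 1.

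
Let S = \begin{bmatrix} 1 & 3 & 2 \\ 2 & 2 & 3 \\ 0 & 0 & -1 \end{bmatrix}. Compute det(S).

The determinant is 4.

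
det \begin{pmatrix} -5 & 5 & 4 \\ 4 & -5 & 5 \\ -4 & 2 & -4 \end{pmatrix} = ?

Expand along column 1:
  + (-5) · |-5 5; 2 -4| = (-5)·(20 − 10) = -50
  − 4 · |5 4; 2 -4| = −4·(-20 − 8) = 112
  + (-4) · |5 4; -5 5| = (-4)·(25 − (-20)) = -180
Sum: (-50) + (112) + (-180) = -118

-118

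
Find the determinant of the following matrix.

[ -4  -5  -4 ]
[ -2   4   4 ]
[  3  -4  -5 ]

The determinant is 22.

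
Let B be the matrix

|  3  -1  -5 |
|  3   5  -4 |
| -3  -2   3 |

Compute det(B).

The determinant is -27.

Expand along row 1:
  + 3 · |5 -4; -2 3| = 3·(15 − 8) = 21
  − (-1) · |3 -4; -3 3| = −(-1)·(9 − 12) = -3
  + (-5) · |3 5; -3 -2| = (-5)·(-6 − (-15)) = -45
Sum: (21) + (-3) + (-45) = -27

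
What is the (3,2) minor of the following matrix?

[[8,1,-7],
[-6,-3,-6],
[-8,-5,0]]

The minor is -90.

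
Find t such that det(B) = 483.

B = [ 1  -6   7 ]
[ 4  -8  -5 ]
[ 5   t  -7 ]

Expanding along the column containing t, det(B) is linear in t: det(B) = (33)·t + (318).
Set (33)·t + (318) = 483  ⇒  (33)·t = 165  ⇒  t = 5.

t = 5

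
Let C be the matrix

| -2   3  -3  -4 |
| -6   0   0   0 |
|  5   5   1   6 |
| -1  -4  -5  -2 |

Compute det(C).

The determinant is 1260.

Expand along row 2 (it has 3 zeros):
  − (-6) · M_21   where M_21 = det([3 -3 -4; 5 1 6; -4 -5 -2]) = 210
det = (-1)·(-6)·(210) = 1260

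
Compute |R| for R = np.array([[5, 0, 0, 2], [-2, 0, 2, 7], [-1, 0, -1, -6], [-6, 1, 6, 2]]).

|R| = -17

Expand along column 2 (it has 3 zeros):
  + (1) · M_42   where M_42 = det([5 0 2; -2 2 7; -1 -1 -6]) = -17
det = (+1)·(1)·(-17) = -17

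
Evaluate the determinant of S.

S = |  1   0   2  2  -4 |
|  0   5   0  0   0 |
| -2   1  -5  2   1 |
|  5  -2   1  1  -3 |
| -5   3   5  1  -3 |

Expand along row 2 (it has 4 zeros):
  + (5) · M_22   where M_22 = det([1 2 2 -4; -2 -5 2 1; 5 1 1 -3; -5 5 1 -3]) = 16
det = (+1)·(5)·(16) = 80

80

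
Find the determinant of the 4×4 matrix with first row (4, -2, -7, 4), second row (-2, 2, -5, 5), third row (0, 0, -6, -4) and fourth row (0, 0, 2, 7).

The matrix is block upper-triangular with a 2×2 block and a 2×2 block on the diagonal, so its determinant equals the product of the determinants of the diagonal blocks.
det of the 2×2 block = 4
det of the 2×2 block = -34
det = (4)·(-34) = -136

-136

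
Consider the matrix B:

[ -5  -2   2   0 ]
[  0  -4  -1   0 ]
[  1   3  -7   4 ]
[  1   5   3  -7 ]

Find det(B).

The determinant is 835.

Expand along row 2 (it has 2 zeros):
  + (-4) · M_22   where M_22 = det([-5 2 0; 1 -7 4; 1 3 -7]) = -163
  − (-1) · M_23   where M_23 = det([-5 -2 0; 1 3 4; 1 5 -7]) = 183
det = (+1)·(-4)·(-163) + (-1)·(-1)·(183) = 835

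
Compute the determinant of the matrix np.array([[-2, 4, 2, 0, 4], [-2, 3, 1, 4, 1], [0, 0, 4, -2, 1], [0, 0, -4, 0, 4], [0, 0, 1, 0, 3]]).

The matrix is block upper-triangular with a 2×2 block and a 3×3 block on the diagonal, so its determinant equals the product of the determinants of the diagonal blocks.
det of the 2×2 block = 2
det of the 3×3 block = -32
det = (2)·(-32) = -64

-64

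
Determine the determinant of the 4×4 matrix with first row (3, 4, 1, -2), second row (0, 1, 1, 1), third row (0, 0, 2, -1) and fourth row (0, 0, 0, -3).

The matrix is upper triangular, so the determinant is the product of the diagonal entries:
det = (3) · (1) · (2) · (-3) = -18

The determinant is -18.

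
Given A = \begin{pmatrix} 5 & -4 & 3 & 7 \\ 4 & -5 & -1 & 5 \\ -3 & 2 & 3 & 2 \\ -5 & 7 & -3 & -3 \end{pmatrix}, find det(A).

The determinant is -473.

Expand along row 1:
  + (5) · M_11   where M_11 = det([-5 -1 5; 2 3 2; 7 -3 -3]) = -140
  − (-4) · M_12   where M_12 = det([4 -1 5; -3 3 2; -5 -3 -3]) = 127
  + (3) · M_13   where M_13 = det([4 -5 5; -3 2 2; -5 7 -3]) = -40
  − (7) · M_14   where M_14 = det([4 -5 -1; -3 2 3; -5 7 -3]) = 23
det = (+1)·(5)·(-140) + (-1)·(-4)·(127) + (+1)·(3)·(-40) + (-1)·(7)·(23) = -473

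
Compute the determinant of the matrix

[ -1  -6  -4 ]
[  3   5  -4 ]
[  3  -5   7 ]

303

Expand along row 1:
  + (-1) · |5 -4; -5 7| = (-1)·(35 − 20) = -15
  − (-6) · |3 -4; 3 7| = −(-6)·(21 − (-12)) = 198
  + (-4) · |3 5; 3 -5| = (-4)·(-15 − 15) = 120
Sum: (-15) + (198) + (120) = 303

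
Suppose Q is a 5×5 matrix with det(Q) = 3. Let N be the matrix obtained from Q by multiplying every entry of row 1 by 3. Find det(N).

9

Scaling one row by 3 multiplies the determinant by 3.
det(N) = (3)·(3) = 9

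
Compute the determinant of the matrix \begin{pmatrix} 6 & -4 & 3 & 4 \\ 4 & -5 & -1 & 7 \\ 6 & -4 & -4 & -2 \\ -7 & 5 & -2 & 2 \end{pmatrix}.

Expand along row 1:
  + (6) · M_11   where M_11 = det([-5 -1 7; -4 -4 -2; 5 -2 2]) = 258
  − (-4) · M_12   where M_12 = det([4 -1 7; 6 -4 -2; -7 -2 2]) = -330
  + (3) · M_13   where M_13 = det([4 -5 7; 6 -4 -2; -7 5 2]) = 12
  − (4) · M_14   where M_14 = det([4 -5 -1; 6 -4 -4; -7 5 -2]) = -90
det = (+1)·(6)·(258) + (-1)·(-4)·(-330) + (+1)·(3)·(12) + (-1)·(4)·(-90) = 624

624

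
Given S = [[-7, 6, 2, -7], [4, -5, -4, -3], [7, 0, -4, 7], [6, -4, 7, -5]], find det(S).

Expand along row 3 (it has 1 zero):
  + (7) · M_31   where M_31 = det([6 2 -7; -5 -4 -3; -4 7 -5]) = 577
  + (-4) · M_33   where M_33 = det([-7 6 -7; 4 -5 -3; 6 -4 -5]) = -177
  − (7) · M_34   where M_34 = det([-7 6 2; 4 -5 -4; 6 -4 7]) = 73
det = (+1)·(7)·(577) + (+1)·(-4)·(-177) + (-1)·(7)·(73) = 4236

4236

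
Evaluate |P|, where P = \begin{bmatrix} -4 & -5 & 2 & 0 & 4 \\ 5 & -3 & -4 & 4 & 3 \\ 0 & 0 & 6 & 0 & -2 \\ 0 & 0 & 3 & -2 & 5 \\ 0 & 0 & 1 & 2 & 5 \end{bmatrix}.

P is block upper-triangular with a 2×2 block and a 3×3 block on the diagonal, so its determinant equals the product of the determinants of the diagonal blocks.
det of the 2×2 block = 37
det of the 3×3 block = -136
det = (37)·(-136) = -5032

det(P) = -5032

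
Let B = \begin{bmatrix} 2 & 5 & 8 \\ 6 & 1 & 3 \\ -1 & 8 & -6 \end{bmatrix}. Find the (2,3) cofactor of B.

Delete row 2 and column 3; the remaining 2×2 submatrix is [2 5; -1 8].
Its determinant is 2·8 − 5·(-1) = 21.
The cofactor carries sign (−1)^(2+3) = −1, so C_{2,3} = −(21) = -21.

The cofactor is -21.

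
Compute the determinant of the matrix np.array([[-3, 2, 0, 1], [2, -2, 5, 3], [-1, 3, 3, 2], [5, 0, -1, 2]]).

206

Expand along row 1 (it has 1 zero):
  + (-3) · M_11   where M_11 = det([-2 5 3; 3 3 2; 0 -1 2]) = -55
  − (2) · M_12   where M_12 = det([2 5 3; -1 3 2; 5 -1 2]) = 34
  − (1) · M_14   where M_14 = det([2 -2 5; -1 3 3; 5 0 -1]) = -109
det = (+1)·(-3)·(-55) + (-1)·(2)·(34) + (-1)·(1)·(-109) = 206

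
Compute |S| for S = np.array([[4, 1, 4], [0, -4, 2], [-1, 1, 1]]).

|S| = -42

Expand along column 1:
  + 4 · |-4 2; 1 1| = 4·(-4 − 2) = -24
  + (-1) · |1 4; -4 2| = (-1)·(2 − (-16)) = -18
Sum: (-24) + (-18) = -42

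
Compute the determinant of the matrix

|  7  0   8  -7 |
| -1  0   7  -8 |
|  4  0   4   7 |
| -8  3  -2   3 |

1773

Expand along column 2 (it has 3 zeros):
  + (3) · M_42   where M_42 = det([7 8 -7; -1 7 -8; 4 4 7]) = 591
det = (+1)·(3)·(591) = 1773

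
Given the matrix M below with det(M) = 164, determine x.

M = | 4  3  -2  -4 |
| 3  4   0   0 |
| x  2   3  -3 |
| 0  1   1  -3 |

x = -5

Expanding along the column containing x, det(M) is linear in x: det(M) = (-40)·x + (-36).
Set (-40)·x + (-36) = 164  ⇒  (-40)·x = 200  ⇒  x = -5.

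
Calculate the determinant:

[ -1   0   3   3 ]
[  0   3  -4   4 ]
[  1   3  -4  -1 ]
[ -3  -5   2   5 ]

58

Expand along row 1 (it has 1 zero):
  + (-1) · M_11   where M_11 = det([3 -4 4; 3 -4 -1; -5 2 5]) = -70
  + (3) · M_13   where M_13 = det([0 3 4; 1 3 -1; -3 -5 5]) = 10
  − (3) · M_14   where M_14 = det([0 3 -4; 1 3 -4; -3 -5 2]) = 14
det = (+1)·(-1)·(-70) + (+1)·(3)·(10) + (-1)·(3)·(14) = 58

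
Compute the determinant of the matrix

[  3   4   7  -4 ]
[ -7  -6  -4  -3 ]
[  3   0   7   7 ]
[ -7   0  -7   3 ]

Expand along column 2 (it has 2 zeros):
  − (4) · M_12   where M_12 = det([-7 -4 -3; 3 7 7; -7 -7 3]) = -342
  + (-6) · M_22   where M_22 = det([3 7 -4; 3 7 7; -7 -7 3]) = -308
det = (-1)·(4)·(-342) + (+1)·(-6)·(-308) = 3216

3216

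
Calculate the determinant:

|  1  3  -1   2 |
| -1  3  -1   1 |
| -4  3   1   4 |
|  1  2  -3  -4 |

Expand along row 1:
  + (1) · M_11   where M_11 = det([3 -1 1; 3 1 4; 2 -3 -4]) = -7
  − (3) · M_12   where M_12 = det([-1 -1 1; -4 1 4; 1 -3 -4]) = 15
  + (-1) · M_13   where M_13 = det([-1 3 1; -4 3 4; 1 2 -4]) = -27
  − (2) · M_14   where M_14 = det([-1 3 -1; -4 3 1; 1 2 -3]) = -11
det = (+1)·(1)·(-7) + (-1)·(3)·(15) + (+1)·(-1)·(-27) + (-1)·(2)·(-11) = -3

-3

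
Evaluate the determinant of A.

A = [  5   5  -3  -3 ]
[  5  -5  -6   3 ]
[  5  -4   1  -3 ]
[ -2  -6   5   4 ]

det(A) = -1484

Expand along row 1:
  + (5) · M_11   where M_11 = det([-5 -6 3; -4 1 -3; -6 5 4]) = -341
  − (5) · M_12   where M_12 = det([5 -6 3; 5 1 -3; -2 5 4]) = 260
  + (-3) · M_13   where M_13 = det([5 -5 3; 5 -4 -3; -2 -6 4]) = -214
  − (-3) · M_14   where M_14 = det([5 -5 -6; 5 -4 1; -2 -6 5]) = 293
det = (+1)·(5)·(-341) + (-1)·(5)·(260) + (+1)·(-3)·(-214) + (-1)·(-3)·(293) = -1484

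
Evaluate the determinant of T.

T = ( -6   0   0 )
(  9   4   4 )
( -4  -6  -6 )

Expand along row 1:
  + (-6) · |4 4; -6 -6| = (-6)·(-24 − (-24)) = 0

The determinant is 0.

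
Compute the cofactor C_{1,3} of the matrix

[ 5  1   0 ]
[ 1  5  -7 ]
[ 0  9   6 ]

Delete row 1 and column 3; the remaining 2×2 submatrix is [1 5; 0 9].
Its determinant is 1·9 − 5·0 = 9.
The cofactor carries sign (−1)^(1+3) = +1, so C_{1,3} = +(9) = 9.

The cofactor is 9.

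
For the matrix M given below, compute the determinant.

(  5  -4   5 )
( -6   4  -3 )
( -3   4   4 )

det(M) = -52

Expand along row 1:
  + 5 · |4 -3; 4 4| = 5·(16 − (-12)) = 140
  − (-4) · |-6 -3; -3 4| = −(-4)·(-24 − 9) = -132
  + 5 · |-6 4; -3 4| = 5·(-24 − (-12)) = -60
Sum: (140) + (-132) + (-60) = -52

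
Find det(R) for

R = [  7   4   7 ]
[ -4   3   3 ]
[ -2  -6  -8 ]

Expand along column 1:
  + 7 · |3 3; -6 -8| = 7·(-24 − (-18)) = -42
  − (-4) · |4 7; -6 -8| = −(-4)·(-32 − (-42)) = 40
  + (-2) · |4 7; 3 3| = (-2)·(12 − 21) = 18
Sum: (-42) + (40) + (18) = 16

The determinant is 16.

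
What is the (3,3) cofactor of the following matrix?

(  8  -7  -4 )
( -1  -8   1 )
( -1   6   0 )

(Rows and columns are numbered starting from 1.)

-71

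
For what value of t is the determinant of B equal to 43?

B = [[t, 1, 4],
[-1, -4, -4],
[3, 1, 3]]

Expanding along the row containing t, det(B) is linear in t: det(B) = (-8)·t + (35).
Set (-8)·t + (35) = 43  ⇒  (-8)·t = 8  ⇒  t = -1.

-1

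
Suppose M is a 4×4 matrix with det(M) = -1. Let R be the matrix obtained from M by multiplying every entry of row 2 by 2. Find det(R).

Scaling one row by 2 multiplies the determinant by 2.
det(R) = (2)·(-1) = -2

det(R) = -2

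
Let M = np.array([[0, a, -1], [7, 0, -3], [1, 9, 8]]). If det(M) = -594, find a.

9

Expanding along the row containing a, det(M) is linear in a: det(M) = (-59)·a + (-63).
Set (-59)·a + (-63) = -594  ⇒  (-59)·a = -531  ⇒  a = 9.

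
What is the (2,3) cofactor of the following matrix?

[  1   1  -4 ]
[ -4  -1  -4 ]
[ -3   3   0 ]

The cofactor is -6.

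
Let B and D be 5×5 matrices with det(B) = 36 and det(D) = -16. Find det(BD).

det(BD) = det(B)·det(D) = (36)·(-16) = -576

The determinant is -576.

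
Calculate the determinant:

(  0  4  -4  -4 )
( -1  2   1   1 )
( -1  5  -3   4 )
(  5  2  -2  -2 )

-420

Expand along row 1 (it has 1 zero):
  − (4) · M_12   where M_12 = det([-1 1 1; -1 -3 4; 5 -2 -2]) = 21
  + (-4) · M_13   where M_13 = det([-1 2 1; -1 5 4; 5 2 -2]) = 27
  − (-4) · M_14   where M_14 = det([-1 2 1; -1 5 -3; 5 2 -2]) = -57
det = (-1)·(4)·(21) + (+1)·(-4)·(27) + (-1)·(-4)·(-57) = -420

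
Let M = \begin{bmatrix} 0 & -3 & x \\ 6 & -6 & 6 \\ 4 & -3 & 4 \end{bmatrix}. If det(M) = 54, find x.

Expanding along the column containing x, det(M) is linear in x: det(M) = (6)·x + (0).
Set (6)·x + (0) = 54  ⇒  (6)·x = 54  ⇒  x = 9.

x = 9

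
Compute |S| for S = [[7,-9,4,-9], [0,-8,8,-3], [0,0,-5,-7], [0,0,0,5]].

1400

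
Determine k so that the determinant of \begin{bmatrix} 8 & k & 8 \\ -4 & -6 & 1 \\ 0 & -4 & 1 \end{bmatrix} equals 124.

Expanding along the column containing k, det(B) is linear in k: det(B) = (4)·k + (112).
Set (4)·k + (112) = 124  ⇒  (4)·k = 12  ⇒  k = 3.

3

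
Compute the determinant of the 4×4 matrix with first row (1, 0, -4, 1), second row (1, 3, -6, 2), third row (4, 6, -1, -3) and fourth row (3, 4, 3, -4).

The determinant is 2.

Expand along row 1 (it has 1 zero):
  + (1) · M_11   where M_11 = det([3 -6 2; 6 -1 -3; 4 3 -4]) = 11
  + (-4) · M_13   where M_13 = det([1 3 2; 4 6 -3; 3 4 -4]) = 5
  − (1) · M_14   where M_14 = det([1 3 -6; 4 6 -1; 3 4 3]) = -11
det = (+1)·(1)·(11) + (+1)·(-4)·(5) + (-1)·(1)·(-11) = 2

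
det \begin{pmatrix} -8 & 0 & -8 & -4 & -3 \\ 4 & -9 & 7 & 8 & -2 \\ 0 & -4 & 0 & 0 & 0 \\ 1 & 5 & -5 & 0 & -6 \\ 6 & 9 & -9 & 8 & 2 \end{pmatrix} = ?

-25344

Expand along row 3 (it has 4 zeros):
  − (-4) · M_32   where M_32 = det([-8 -8 -4 -3; 4 7 8 -2; 1 -5 0 -6; 6 -9 8 2]) = -6336
det = (-1)·(-4)·(-6336) = -25344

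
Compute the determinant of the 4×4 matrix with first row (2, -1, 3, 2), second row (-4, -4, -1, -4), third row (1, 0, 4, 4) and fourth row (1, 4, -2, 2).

Expand along row 3 (it has 1 zero):
  + (1) · M_31   where M_31 = det([-1 3 2; -4 -1 -4; 4 -2 2]) = 10
  + (4) · M_33   where M_33 = det([2 -1 2; -4 -4 -4; 1 4 2]) = -12
  − (4) · M_34   where M_34 = det([2 -1 3; -4 -4 -1; 1 4 -2]) = -3
det = (+1)·(1)·(10) + (+1)·(4)·(-12) + (-1)·(4)·(-3) = -26

The determinant is -26.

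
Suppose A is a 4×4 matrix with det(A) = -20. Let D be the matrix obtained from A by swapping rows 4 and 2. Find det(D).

The determinant is 20.

Swapping two rows multiplies the determinant by −1.
det(D) = (-1)·(-20) = 20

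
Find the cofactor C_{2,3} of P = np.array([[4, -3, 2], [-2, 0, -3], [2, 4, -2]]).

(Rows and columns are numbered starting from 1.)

Delete row 2 and column 3; the remaining 2×2 submatrix is [4 -3; 2 4].
Its determinant is 4·4 − (-3)·2 = 22.
The cofactor carries sign (−1)^(2+3) = −1, so C_{2,3} = −(22) = -22.

The cofactor is -22.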